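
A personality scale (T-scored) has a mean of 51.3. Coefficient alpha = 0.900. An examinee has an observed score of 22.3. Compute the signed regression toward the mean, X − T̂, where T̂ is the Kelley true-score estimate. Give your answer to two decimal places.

-2.90

T̂ = ρX + (1 − ρ)μ
  = 0.900 × 22.3 + 0.100 × 51.3
  = 20.0700 + 5.1300
  = 25.2000
  ≈ 25.200
X − T̂ = 22.3 − 25.200 = -2.900 → -2.90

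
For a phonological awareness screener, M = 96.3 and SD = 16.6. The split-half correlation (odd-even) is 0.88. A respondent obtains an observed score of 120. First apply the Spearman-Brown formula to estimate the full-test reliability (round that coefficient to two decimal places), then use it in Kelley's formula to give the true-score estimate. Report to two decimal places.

118.58

Spearman-Brown: ρ = 2r/(1 + r) = 2(0.88)/(1 + 0.88) = 1.760/1.88 = 0.9362 → 0.94
T̂ = 0.94(120) + 0.06(96.3) = 112.80 + 5.778 = 118.578 → 118.58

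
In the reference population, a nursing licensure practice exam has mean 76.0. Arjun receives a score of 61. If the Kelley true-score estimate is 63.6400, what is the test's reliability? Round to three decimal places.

T̂ = ρX + (1 − ρ)μ  ⇒  T̂ − μ = ρ(X − μ)
ρ = (T̂ − μ)/(X − μ) = (63.6400 − 76.0) / (61 − 76.0) = -12.3600 / -15.0 = 0.82400

0.824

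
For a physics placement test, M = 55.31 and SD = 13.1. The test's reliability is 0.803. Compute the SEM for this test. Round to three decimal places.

SEM = SD · √(1 − ρ) = 13.1 × √0.197 = 13.1 × 0.4438 = 5.8144

5.814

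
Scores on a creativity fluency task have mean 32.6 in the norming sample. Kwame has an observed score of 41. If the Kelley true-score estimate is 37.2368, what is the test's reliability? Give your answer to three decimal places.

0.552

T̂ = ρX + (1 − ρ)μ  ⇒  T̂ − μ = ρ(X − μ)
ρ = (T̂ − μ)/(X − μ) = (37.2368 − 32.6) / (41 − 32.6) = 4.6368 / 8.4 = 0.55200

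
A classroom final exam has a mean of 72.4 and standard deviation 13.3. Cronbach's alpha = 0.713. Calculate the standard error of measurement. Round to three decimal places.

7.125

SEM = SD · √(1 − ρ) = 13.3 × √0.287 = 13.3 × 0.5357 = 7.1251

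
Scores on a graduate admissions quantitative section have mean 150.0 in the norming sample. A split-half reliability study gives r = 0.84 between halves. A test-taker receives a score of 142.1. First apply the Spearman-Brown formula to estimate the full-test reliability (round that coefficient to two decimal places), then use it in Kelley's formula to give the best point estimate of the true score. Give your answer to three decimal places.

Spearman-Brown: ρ = 2r/(1 + r) = 2(0.84)/(1 + 0.84) = 1.680/1.84 = 0.9130 → 0.91
T̂ = 0.91(142.1) + 0.09(150.0) = 129.311 + 13.500 = 142.8110 → 142.811

142.811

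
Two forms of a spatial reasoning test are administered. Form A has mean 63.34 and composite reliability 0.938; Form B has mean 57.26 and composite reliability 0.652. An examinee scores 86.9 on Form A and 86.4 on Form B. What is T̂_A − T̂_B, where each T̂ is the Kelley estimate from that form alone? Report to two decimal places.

T̂_A = 0.938(86.9) + 0.062(63.34) = 85.4393
T̂_B = 0.652(86.4) + 0.348(57.26) = 76.2593
T̂_A − T̂_B = 9.1800

9.18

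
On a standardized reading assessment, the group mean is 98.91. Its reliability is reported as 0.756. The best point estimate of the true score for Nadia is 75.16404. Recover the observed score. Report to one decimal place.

T̂ = ρX + (1 − ρ)μ  ⇒  X = (T̂ − (1 − ρ)μ) / ρ
X = (75.16404 − 0.244 × 98.91) / 0.756 = (75.16404 − 24.13404) / 0.756 = 51.03000 / 0.756 = 67.500

67.5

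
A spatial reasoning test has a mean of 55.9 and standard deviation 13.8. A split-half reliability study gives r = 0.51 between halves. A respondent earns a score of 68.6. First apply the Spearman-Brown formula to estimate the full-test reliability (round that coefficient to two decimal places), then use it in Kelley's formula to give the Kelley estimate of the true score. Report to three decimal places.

Spearman-Brown: ρ = 2r/(1 + r) = 2(0.51)/(1 + 0.51) = 1.020/1.51 = 0.6755 → 0.68
Kelley's formula gives T̂ = 0.68·68.6 + 0.32·55.9 = 46.648 + 17.888 = 64.5360.

64.536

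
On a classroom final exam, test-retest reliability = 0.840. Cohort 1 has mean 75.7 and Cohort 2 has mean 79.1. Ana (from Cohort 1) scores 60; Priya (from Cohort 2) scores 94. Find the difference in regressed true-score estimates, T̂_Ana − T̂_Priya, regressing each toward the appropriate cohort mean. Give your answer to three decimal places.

-29.104

T̂_Ana = 0.840(60) + 0.160(75.7) = 62.51200
T̂_Priya = 0.840(94) + 0.160(79.1) = 91.61600
Difference = 62.51200 − 91.61600 = -29.10400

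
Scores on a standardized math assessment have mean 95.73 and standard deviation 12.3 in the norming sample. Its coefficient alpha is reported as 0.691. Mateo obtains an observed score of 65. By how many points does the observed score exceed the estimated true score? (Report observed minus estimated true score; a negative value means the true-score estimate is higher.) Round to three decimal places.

-9.496

T̂ = ρX + (1 − ρ)μ
  = 0.691 × 65 + 0.309 × 95.73
  = 44.915 + 29.58057
  = 74.49557
  ≈ 74.4956
X − T̂ = 65 − 74.4956 = -9.4956 → -9.496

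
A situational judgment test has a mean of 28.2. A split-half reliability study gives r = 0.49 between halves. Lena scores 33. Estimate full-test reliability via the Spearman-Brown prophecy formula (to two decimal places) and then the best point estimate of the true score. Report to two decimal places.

Spearman-Brown: ρ = 2r/(1 + r) = 2(0.49)/(1 + 0.49) = 0.980/1.49 = 0.6577 → 0.66
Regress the observed score toward the mean by the unreliability: T̂ = 0.66·33 + 0.34·28.2 = 21.78 + 9.588 = 31.368.

31.37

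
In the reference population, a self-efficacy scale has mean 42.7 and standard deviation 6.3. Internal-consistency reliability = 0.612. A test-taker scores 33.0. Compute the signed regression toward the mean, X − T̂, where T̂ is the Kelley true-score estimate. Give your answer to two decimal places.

-3.76

T̂ = 0.612(33.0) + 0.388(42.7) = 20.1960 + 16.5676 = 36.7636 → 36.764
X − T̂ = 33.0 − 36.764 = -3.764 → -3.76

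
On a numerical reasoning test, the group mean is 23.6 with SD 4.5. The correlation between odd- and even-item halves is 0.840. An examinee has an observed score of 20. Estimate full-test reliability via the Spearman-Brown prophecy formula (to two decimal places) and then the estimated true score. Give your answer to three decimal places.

Spearman-Brown: ρ = 2r/(1 + r) = 2(0.840)/(1 + 0.840) = 1.6800/1.840 = 0.9130 → 0.91
T̂ = ρX + (1 − ρ)μ
  = 0.91 × 20 + 0.09 × 23.6
  = 18.20 + 2.124
  = 20.3240
  ≈ 20.324

20.324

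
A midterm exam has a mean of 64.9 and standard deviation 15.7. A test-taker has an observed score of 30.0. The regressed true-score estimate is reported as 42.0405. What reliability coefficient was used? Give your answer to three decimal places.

0.655

T̂ = ρX + (1 − ρ)μ  ⇒  T̂ − μ = ρ(X − μ)
ρ = (T̂ − μ)/(X − μ) = (42.0405 − 64.9) / (30.0 − 64.9) = -22.8595 / -34.9 = 0.65500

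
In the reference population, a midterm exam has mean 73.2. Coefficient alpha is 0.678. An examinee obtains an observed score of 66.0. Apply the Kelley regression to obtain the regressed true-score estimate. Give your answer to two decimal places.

Kelley's formula gives T̂ = 0.678·66.0 + 0.322·73.2 = 44.7480 + 23.5704 = 68.318.

68.32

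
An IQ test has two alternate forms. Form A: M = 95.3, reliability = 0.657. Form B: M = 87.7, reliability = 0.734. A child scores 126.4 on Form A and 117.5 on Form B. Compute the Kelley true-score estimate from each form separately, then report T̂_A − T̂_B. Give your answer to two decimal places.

6.16

T̂_A = 0.657(126.4) + 0.343(95.3) = 115.7327
T̂_B = 0.734(117.5) + 0.266(87.7) = 109.5732
T̂_A − T̂_B = 6.1595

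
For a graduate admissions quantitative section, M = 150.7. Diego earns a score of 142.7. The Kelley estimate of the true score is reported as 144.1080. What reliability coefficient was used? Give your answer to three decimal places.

0.824

T̂ = ρX + (1 − ρ)μ  ⇒  T̂ − μ = ρ(X − μ)
ρ = (T̂ − μ)/(X − μ) = (144.1080 − 150.7) / (142.7 − 150.7) = -6.5920 / -8.0 = 0.82400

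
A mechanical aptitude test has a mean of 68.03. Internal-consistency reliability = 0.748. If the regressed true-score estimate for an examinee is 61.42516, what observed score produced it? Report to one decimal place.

59.2

T̂ = ρX + (1 − ρ)μ  ⇒  X = (T̂ − (1 − ρ)μ) / ρ
X = (61.42516 − 0.252 × 68.03) / 0.748 = (61.42516 − 17.14356) / 0.748 = 44.28160 / 0.748 = 59.200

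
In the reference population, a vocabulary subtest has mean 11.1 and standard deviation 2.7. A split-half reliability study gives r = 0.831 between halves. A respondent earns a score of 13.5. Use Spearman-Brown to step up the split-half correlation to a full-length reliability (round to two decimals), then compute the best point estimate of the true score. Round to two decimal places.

Spearman-Brown: ρ = 2r/(1 + r) = 2(0.831)/(1 + 0.831) = 1.6620/1.831 = 0.9077 → 0.91
Regress the observed score toward the mean by the unreliability: T̂ = 0.91·13.5 + 0.09·11.1 = 12.285 + 0.999 = 13.284.

13.28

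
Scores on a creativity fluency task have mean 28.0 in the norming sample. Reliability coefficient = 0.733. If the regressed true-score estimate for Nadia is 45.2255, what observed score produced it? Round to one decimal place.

T̂ = ρX + (1 − ρ)μ  ⇒  X = (T̂ − (1 − ρ)μ) / ρ
X = (45.2255 − 0.267 × 28.0) / 0.733 = (45.2255 − 7.4760) / 0.733 = 37.7495 / 0.733 = 51.500

51.5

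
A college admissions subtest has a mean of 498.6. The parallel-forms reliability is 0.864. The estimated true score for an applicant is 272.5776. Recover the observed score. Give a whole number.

T̂ = ρX + (1 − ρ)μ  ⇒  X = (T̂ − (1 − ρ)μ) / ρ
X = (272.5776 − 0.136 × 498.6) / 0.864 = (272.5776 − 67.8096) / 0.864 = 204.7680 / 0.864 = 237.00

237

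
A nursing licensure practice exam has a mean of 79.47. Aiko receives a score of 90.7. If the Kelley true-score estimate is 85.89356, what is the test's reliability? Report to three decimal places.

0.572

T̂ = ρX + (1 − ρ)μ  ⇒  T̂ − μ = ρ(X − μ)
ρ = (T̂ − μ)/(X − μ) = (85.89356 − 79.47) / (90.7 − 79.47) = 6.42356 / 11.23 = 0.57200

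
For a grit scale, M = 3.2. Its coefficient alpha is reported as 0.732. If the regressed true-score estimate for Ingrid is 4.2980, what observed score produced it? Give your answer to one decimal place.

4.7

T̂ = ρX + (1 − ρ)μ  ⇒  X = (T̂ − (1 − ρ)μ) / ρ
X = (4.2980 − 0.268 × 3.2) / 0.732 = (4.2980 − 0.8576) / 0.732 = 3.4404 / 0.732 = 4.700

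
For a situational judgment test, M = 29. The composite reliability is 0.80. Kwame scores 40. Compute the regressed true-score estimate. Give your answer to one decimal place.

37.8

T̂ = 0.80(40) + 0.20(29) = 32.00 + 5.80 = 37.80 → 37.8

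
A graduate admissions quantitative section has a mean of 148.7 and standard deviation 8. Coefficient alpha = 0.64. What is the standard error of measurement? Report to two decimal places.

SEM = SD · √(1 − ρ) = 8 × √0.36 = 8 × 0.6000 = 4.800

4.80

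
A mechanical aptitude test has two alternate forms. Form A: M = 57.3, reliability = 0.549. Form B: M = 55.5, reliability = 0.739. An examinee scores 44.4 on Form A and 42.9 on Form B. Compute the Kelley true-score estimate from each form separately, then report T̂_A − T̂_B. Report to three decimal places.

4.029

T̂_A = 0.549(44.4) + 0.451(57.3) = 50.21790
T̂_B = 0.739(42.9) + 0.261(55.5) = 46.18860
T̂_A − T̂_B = 4.02930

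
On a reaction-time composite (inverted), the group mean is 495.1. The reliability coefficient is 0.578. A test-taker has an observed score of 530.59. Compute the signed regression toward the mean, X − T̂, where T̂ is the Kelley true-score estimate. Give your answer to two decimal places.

Weight the observed score by reliability and the mean by (1 − reliability): T̂ = 0.578·530.59 + 0.422·495.1 = 306.68102 + 208.9322 = 515.6132.
X − T̂ = 530.59 − 515.613 = 14.977 → 14.98

14.98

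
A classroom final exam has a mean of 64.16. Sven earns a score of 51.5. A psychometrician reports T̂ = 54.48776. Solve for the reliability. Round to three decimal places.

0.764

T̂ = ρX + (1 − ρ)μ  ⇒  T̂ − μ = ρ(X − μ)
ρ = (T̂ − μ)/(X − μ) = (54.48776 − 64.16) / (51.5 − 64.16) = -9.67224 / -12.66 = 0.76400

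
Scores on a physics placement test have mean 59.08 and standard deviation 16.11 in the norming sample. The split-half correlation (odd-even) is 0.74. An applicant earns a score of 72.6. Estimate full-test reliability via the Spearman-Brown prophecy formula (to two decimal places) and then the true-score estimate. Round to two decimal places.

70.57

Spearman-Brown: ρ = 2r/(1 + r) = 2(0.74)/(1 + 0.74) = 1.480/1.74 = 0.8506 → 0.85
T̂ = ρX + (1 − ρ)μ
  = 0.85 × 72.6 + 0.15 × 59.08
  = 61.710 + 8.8620
  = 70.572
  ≈ 70.57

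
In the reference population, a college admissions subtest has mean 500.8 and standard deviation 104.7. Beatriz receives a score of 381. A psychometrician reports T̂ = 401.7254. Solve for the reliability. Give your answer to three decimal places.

0.827

T̂ = ρX + (1 − ρ)μ  ⇒  T̂ − μ = ρ(X − μ)
ρ = (T̂ − μ)/(X − μ) = (401.7254 − 500.8) / (381 − 500.8) = -99.0746 / -119.8 = 0.82700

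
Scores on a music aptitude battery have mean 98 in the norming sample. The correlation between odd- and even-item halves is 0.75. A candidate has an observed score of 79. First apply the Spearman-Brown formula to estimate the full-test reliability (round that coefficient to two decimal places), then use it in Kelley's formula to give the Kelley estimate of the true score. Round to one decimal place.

Spearman-Brown: ρ = 2r/(1 + r) = 2(0.75)/(1 + 0.75) = 1.500/1.75 = 0.8571 → 0.86
Regress the observed score toward the mean by the unreliability: T̂ = 0.86·79 + 0.14·98 = 67.94 + 13.72 = 81.66.

81.7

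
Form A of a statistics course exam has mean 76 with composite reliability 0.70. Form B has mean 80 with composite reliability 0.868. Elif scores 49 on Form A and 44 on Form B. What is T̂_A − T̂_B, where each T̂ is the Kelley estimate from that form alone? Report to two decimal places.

T̂_A = 0.70(49) + 0.30(76) = 57.1000
T̂_B = 0.868(44) + 0.132(80) = 48.7520
T̂_A − T̂_B = 8.3480

8.35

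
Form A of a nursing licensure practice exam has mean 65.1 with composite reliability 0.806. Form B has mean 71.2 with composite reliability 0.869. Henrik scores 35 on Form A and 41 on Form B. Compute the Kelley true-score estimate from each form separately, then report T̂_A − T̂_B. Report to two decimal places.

-4.12

T̂_A = 0.806(35) + 0.194(65.1) = 40.8394
T̂_B = 0.869(41) + 0.131(71.2) = 44.9562
T̂_A − T̂_B = -4.1168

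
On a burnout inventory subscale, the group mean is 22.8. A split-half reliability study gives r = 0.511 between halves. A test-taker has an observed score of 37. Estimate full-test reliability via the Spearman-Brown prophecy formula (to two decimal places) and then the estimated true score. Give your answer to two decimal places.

32.46

Spearman-Brown: ρ = 2r/(1 + r) = 2(0.511)/(1 + 0.511) = 1.0220/1.511 = 0.6764 → 0.68
T̂ = 0.68(37) + 0.32(22.8) = 25.16 + 7.296 = 32.456 → 32.46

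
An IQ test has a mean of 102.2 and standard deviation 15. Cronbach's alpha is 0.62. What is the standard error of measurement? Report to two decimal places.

9.25

SEM = SD · √(1 − ρ) = 15 × √0.38 = 15 × 0.6164 = 9.247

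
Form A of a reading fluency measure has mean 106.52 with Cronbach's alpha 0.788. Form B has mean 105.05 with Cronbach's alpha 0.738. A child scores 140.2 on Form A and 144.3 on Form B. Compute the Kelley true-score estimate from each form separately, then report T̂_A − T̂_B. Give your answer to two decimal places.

T̂_A = 0.788(140.2) + 0.212(106.52) = 133.0598
T̂_B = 0.738(144.3) + 0.262(105.05) = 134.0165
T̂_A − T̂_B = -0.9567

-0.96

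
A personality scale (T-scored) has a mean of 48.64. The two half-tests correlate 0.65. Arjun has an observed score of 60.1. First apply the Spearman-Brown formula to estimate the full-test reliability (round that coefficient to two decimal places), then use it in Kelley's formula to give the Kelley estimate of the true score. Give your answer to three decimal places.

Spearman-Brown: ρ = 2r/(1 + r) = 2(0.65)/(1 + 0.65) = 1.300/1.65 = 0.7879 → 0.79
T̂ = ρX + (1 − ρ)μ
  = 0.79 × 60.1 + 0.21 × 48.64
  = 47.479 + 10.2144
  = 57.6934
  ≈ 57.693

57.693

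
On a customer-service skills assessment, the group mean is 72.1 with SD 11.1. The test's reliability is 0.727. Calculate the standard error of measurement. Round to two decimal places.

SEM = SD · √(1 − ρ) = 11.1 × √0.273 = 11.1 × 0.5225 = 5.800

5.80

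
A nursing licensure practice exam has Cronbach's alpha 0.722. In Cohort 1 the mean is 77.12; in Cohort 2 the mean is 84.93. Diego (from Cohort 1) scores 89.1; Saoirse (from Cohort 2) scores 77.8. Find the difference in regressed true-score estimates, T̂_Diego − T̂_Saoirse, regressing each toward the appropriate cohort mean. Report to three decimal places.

T̂_Diego = 0.722(89.1) + 0.278(77.12) = 85.76956
T̂_Saoirse = 0.722(77.8) + 0.278(84.93) = 79.78214
Difference = 85.76956 − 79.78214 = 5.98742

5.987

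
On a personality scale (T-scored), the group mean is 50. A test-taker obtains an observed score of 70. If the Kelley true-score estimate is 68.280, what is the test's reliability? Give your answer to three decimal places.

0.914

T̂ = ρX + (1 − ρ)μ  ⇒  T̂ − μ = ρ(X − μ)
ρ = (T̂ − μ)/(X − μ) = (68.280 − 50) / (70 − 50) = 18.280 / 20.0 = 0.91400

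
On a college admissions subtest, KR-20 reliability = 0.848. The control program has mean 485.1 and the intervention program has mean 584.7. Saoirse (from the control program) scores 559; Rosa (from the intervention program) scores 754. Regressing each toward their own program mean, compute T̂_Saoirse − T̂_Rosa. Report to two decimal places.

T̂_Saoirse = 0.848(559) + 0.152(485.1) = 547.7672
T̂_Rosa = 0.848(754) + 0.152(584.7) = 728.2664
Difference = 547.7672 − 728.2664 = -180.4992

-180.50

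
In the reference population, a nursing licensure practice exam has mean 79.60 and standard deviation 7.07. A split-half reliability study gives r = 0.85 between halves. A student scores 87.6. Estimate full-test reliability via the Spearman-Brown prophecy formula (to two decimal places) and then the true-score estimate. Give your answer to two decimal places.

Spearman-Brown: ρ = 2r/(1 + r) = 2(0.85)/(1 + 0.85) = 1.700/1.85 = 0.9189 → 0.92
T̂ = ρX + (1 − ρ)μ
  = 0.92 × 87.6 + 0.08 × 79.60
  = 80.592 + 6.3680
  = 86.960
  ≈ 86.96

86.96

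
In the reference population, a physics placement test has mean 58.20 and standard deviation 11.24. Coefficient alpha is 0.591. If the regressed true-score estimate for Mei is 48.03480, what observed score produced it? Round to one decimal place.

41.0

T̂ = ρX + (1 − ρ)μ  ⇒  X = (T̂ − (1 − ρ)μ) / ρ
X = (48.03480 − 0.409 × 58.20) / 0.591 = (48.03480 − 23.80380) / 0.591 = 24.23100 / 0.591 = 41.000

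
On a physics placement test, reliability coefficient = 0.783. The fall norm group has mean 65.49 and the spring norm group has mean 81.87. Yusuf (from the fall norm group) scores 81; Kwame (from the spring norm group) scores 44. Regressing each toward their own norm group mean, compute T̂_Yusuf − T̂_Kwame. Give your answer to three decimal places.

T̂_Yusuf = 0.783(81) + 0.217(65.49) = 77.63433
T̂_Kwame = 0.783(44) + 0.217(81.87) = 52.21779
Difference = 77.63433 − 52.21779 = 25.41654

25.417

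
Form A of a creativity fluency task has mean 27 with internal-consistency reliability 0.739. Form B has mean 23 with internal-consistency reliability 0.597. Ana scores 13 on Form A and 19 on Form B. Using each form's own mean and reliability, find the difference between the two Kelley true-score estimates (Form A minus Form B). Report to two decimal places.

T̂_A = 0.739(13) + 0.261(27) = 16.6540
T̂_B = 0.597(19) + 0.403(23) = 20.6120
T̂_A − T̂_B = -3.9580

-3.96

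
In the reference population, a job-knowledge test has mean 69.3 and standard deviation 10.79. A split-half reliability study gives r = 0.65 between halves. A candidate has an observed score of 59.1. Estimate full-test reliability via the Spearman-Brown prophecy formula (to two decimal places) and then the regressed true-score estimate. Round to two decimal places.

Spearman-Brown: ρ = 2r/(1 + r) = 2(0.65)/(1 + 0.65) = 1.300/1.65 = 0.7879 → 0.79
T̂ = 0.79(59.1) + 0.21(69.3) = 46.689 + 14.553 = 61.242 → 61.24

61.24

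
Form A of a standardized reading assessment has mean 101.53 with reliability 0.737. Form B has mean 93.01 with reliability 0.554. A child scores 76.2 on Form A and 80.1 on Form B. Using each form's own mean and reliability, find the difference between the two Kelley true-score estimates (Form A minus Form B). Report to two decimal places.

-3.00

T̂_A = 0.737(76.2) + 0.263(101.53) = 82.8618
T̂_B = 0.554(80.1) + 0.446(93.01) = 85.8579
T̂_A − T̂_B = -2.9961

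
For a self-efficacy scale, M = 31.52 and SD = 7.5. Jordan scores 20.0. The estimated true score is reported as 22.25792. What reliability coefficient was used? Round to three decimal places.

T̂ = ρX + (1 − ρ)μ  ⇒  T̂ − μ = ρ(X − μ)
ρ = (T̂ − μ)/(X − μ) = (22.25792 − 31.52) / (20.0 − 31.52) = -9.26208 / -11.52 = 0.80400

0.804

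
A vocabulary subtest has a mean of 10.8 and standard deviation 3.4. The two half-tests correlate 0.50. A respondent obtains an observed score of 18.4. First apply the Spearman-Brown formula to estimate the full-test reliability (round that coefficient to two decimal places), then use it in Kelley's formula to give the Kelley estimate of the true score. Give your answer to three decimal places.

Spearman-Brown: ρ = 2r/(1 + r) = 2(0.50)/(1 + 0.50) = 1.000/1.50 = 0.6667 → 0.67
T̂ = 0.67(18.4) + 0.33(10.8) = 12.328 + 3.564 = 15.8920 → 15.892

15.892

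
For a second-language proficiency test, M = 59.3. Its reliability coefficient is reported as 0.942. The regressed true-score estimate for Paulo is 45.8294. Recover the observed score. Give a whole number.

T̂ = ρX + (1 − ρ)μ  ⇒  X = (T̂ − (1 − ρ)μ) / ρ
X = (45.8294 − 0.058 × 59.3) / 0.942 = (45.8294 − 3.4394) / 0.942 = 42.3900 / 0.942 = 45.00

45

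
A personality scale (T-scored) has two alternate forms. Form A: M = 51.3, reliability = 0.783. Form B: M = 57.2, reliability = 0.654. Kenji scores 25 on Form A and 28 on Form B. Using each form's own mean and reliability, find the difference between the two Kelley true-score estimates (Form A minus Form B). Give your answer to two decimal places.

T̂_A = 0.783(25) + 0.217(51.3) = 30.7071
T̂_B = 0.654(28) + 0.346(57.2) = 38.1032
T̂_A − T̂_B = -7.3961

-7.40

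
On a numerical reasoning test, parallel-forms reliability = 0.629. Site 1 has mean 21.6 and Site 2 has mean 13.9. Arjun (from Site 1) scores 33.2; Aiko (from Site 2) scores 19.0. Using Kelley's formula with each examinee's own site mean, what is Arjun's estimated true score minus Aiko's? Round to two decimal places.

T̂_Arjun = 0.629(33.2) + 0.371(21.6) = 28.8964
T̂_Aiko = 0.629(19.0) + 0.371(13.9) = 17.1079
Difference = 28.8964 − 17.1079 = 11.7885

11.79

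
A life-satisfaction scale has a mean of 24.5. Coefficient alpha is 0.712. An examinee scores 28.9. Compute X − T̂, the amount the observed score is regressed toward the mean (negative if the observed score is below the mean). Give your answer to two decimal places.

1.27

T̂ = 0.712(28.9) + 0.288(24.5) = 20.5768 + 7.0560 = 27.6328 → 27.633
X − T̂ = 28.9 − 27.633 = 1.267 → 1.27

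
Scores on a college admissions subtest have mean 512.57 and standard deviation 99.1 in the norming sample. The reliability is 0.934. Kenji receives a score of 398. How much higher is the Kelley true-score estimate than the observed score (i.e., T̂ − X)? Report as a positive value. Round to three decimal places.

T̂ = ρX + (1 − ρ)μ
  = 0.934 × 398 + 0.066 × 512.57
  = 371.732 + 33.82962
  = 405.56162
  ≈ 405.5616
T̂ − X = 405.5616 − 398 = 7.5616 → 7.562

7.562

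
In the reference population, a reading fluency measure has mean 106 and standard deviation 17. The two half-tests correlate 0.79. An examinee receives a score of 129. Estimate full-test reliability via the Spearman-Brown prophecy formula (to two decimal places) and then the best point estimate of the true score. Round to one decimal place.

126.2

Spearman-Brown: ρ = 2r/(1 + r) = 2(0.79)/(1 + 0.79) = 1.580/1.79 = 0.8827 → 0.88
T̂ = ρX + (1 − ρ)μ
  = 0.88 × 129 + 0.12 × 106
  = 113.52 + 12.72
  = 126.24
  ≈ 126.2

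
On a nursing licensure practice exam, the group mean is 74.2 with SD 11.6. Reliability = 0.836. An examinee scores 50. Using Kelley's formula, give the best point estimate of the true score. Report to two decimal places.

53.97

T̂ = ρX + (1 − ρ)μ
  = 0.836 × 50 + 0.164 × 74.2
  = 41.800 + 12.1688
  = 53.969
  ≈ 53.97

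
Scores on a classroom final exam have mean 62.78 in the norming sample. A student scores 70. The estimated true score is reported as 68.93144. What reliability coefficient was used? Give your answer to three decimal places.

0.852

T̂ = ρX + (1 − ρ)μ  ⇒  T̂ − μ = ρ(X − μ)
ρ = (T̂ − μ)/(X − μ) = (68.93144 − 62.78) / (70 − 62.78) = 6.15144 / 7.22 = 0.85200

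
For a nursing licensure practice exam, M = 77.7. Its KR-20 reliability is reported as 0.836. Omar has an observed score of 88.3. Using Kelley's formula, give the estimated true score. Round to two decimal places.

86.56

Regress the observed score toward the mean by the unreliability: T̂ = 0.836·88.3 + 0.164·77.7 = 73.8188 + 12.7428 = 86.562.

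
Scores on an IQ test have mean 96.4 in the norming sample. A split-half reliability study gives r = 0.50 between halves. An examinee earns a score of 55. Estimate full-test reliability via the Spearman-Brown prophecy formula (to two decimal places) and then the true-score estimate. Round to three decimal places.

Spearman-Brown: ρ = 2r/(1 + r) = 2(0.50)/(1 + 0.50) = 1.000/1.50 = 0.6667 → 0.67
T̂ = 0.67(55) + 0.33(96.4) = 36.85 + 31.812 = 68.6620 → 68.662

68.662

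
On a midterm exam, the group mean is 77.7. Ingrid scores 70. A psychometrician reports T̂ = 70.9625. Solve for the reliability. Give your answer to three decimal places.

T̂ = ρX + (1 − ρ)μ  ⇒  T̂ − μ = ρ(X − μ)
ρ = (T̂ − μ)/(X − μ) = (70.9625 − 77.7) / (70 − 77.7) = -6.7375 / -7.7 = 0.87500

0.875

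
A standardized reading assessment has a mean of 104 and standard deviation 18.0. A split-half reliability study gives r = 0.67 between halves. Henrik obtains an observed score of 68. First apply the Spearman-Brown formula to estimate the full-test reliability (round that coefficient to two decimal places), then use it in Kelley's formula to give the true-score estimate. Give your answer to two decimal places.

75.20

Spearman-Brown: ρ = 2r/(1 + r) = 2(0.67)/(1 + 0.67) = 1.340/1.67 = 0.8024 → 0.80
Kelley's formula gives T̂ = 0.80·68 + 0.20·104 = 54.40 + 20.80 = 75.200.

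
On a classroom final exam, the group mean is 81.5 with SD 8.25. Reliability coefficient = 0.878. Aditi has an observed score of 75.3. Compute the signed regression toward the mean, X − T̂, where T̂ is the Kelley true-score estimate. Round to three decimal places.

-0.756

Regress the observed score toward the mean by the unreliability: T̂ = 0.878·75.3 + 0.122·81.5 = 66.1134 + 9.9430 = 76.05640.
X − T̂ = 75.3 − 76.0564 = -0.7564 → -0.756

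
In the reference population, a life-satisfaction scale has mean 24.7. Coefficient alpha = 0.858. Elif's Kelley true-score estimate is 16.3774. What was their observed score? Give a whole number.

T̂ = ρX + (1 − ρ)μ  ⇒  X = (T̂ − (1 − ρ)μ) / ρ
X = (16.3774 − 0.142 × 24.7) / 0.858 = (16.3774 − 3.5074) / 0.858 = 12.8700 / 0.858 = 15.00

15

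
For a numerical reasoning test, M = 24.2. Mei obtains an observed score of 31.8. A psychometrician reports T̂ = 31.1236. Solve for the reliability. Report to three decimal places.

0.911

T̂ = ρX + (1 − ρ)μ  ⇒  T̂ − μ = ρ(X − μ)
ρ = (T̂ − μ)/(X − μ) = (31.1236 − 24.2) / (31.8 − 24.2) = 6.9236 / 7.6 = 0.91100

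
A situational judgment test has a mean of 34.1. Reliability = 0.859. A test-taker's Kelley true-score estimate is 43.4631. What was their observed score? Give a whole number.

45

T̂ = ρX + (1 − ρ)μ  ⇒  X = (T̂ − (1 − ρ)μ) / ρ
X = (43.4631 − 0.141 × 34.1) / 0.859 = (43.4631 − 4.8081) / 0.859 = 38.6550 / 0.859 = 45.00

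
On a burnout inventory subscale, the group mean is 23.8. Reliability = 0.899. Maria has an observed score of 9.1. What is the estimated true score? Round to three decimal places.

10.585

Kelley's formula gives T̂ = 0.899·9.1 + 0.101·23.8 = 8.1809 + 2.4038 = 10.5847.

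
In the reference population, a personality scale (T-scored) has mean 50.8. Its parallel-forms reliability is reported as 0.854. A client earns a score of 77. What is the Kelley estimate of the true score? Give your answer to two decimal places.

Regress the observed score toward the mean by the unreliability: T̂ = 0.854·77 + 0.146·50.8 = 65.758 + 7.4168 = 73.175.

73.17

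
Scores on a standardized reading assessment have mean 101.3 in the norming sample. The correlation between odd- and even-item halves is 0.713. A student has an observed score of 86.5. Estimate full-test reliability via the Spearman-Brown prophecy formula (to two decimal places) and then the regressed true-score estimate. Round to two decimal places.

89.02

Spearman-Brown: ρ = 2r/(1 + r) = 2(0.713)/(1 + 0.713) = 1.4260/1.713 = 0.8325 → 0.83
T̂ = ρX + (1 − ρ)μ
  = 0.83 × 86.5 + 0.17 × 101.3
  = 71.795 + 17.221
  = 89.016
  ≈ 89.02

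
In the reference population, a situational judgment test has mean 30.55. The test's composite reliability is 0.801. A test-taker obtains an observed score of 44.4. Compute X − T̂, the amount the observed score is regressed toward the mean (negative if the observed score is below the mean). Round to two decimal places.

T̂ = 0.801(44.4) + 0.199(30.55) = 35.5644 + 6.07945 = 41.6439 → 41.644
X − T̂ = 44.4 − 41.644 = 2.756 → 2.76

2.76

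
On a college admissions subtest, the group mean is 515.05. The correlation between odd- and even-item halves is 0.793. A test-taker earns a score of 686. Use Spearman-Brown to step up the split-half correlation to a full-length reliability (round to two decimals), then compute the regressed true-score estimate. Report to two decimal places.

665.49

Spearman-Brown: ρ = 2r/(1 + r) = 2(0.793)/(1 + 0.793) = 1.5860/1.793 = 0.8846 → 0.88
Regress the observed score toward the mean by the unreliability: T̂ = 0.88·686 + 0.12·515.05 = 603.68 + 61.8060 = 665.486.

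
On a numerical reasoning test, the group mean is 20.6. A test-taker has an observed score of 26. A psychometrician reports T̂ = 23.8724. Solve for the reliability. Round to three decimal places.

0.606

T̂ = ρX + (1 − ρ)μ  ⇒  T̂ − μ = ρ(X − μ)
ρ = (T̂ − μ)/(X − μ) = (23.8724 − 20.6) / (26 − 20.6) = 3.2724 / 5.4 = 0.60600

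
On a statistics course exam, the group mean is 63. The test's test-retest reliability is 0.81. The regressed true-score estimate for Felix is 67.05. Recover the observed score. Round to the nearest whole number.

68

T̂ = ρX + (1 − ρ)μ  ⇒  X = (T̂ − (1 − ρ)μ) / ρ
X = (67.05 − 0.19 × 63) / 0.81 = (67.05 − 11.97) / 0.81 = 55.08 / 0.81 = 68.00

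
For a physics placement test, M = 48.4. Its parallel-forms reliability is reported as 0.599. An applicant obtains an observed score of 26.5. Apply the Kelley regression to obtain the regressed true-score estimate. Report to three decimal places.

Regress the observed score toward the mean by the unreliability: T̂ = 0.599·26.5 + 0.401·48.4 = 15.8735 + 19.4084 = 35.2819.

35.282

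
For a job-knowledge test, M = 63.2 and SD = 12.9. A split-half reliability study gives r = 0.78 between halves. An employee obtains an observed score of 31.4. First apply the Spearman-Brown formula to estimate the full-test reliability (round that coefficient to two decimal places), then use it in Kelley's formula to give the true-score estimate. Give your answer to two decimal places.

35.22

Spearman-Brown: ρ = 2r/(1 + r) = 2(0.78)/(1 + 0.78) = 1.560/1.78 = 0.8764 → 0.88
T̂ = ρX + (1 − ρ)μ
  = 0.88 × 31.4 + 0.12 × 63.2
  = 27.632 + 7.584
  = 35.216
  ≈ 35.22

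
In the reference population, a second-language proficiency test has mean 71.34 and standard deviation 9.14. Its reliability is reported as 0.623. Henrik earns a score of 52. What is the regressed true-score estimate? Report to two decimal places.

Kelley's formula gives T̂ = 0.623·52 + 0.377·71.34 = 32.396 + 26.89518 = 59.291.

59.29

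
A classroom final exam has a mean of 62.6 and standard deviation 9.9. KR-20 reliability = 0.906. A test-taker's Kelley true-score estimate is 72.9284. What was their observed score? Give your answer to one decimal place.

74.0

T̂ = ρX + (1 − ρ)μ  ⇒  X = (T̂ − (1 − ρ)μ) / ρ
X = (72.9284 − 0.094 × 62.6) / 0.906 = (72.9284 − 5.8844) / 0.906 = 67.0440 / 0.906 = 74.000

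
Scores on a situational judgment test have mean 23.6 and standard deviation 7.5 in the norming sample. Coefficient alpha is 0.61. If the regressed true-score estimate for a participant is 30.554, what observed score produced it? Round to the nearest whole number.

T̂ = ρX + (1 − ρ)μ  ⇒  X = (T̂ − (1 − ρ)μ) / ρ
X = (30.554 − 0.39 × 23.6) / 0.61 = (30.554 − 9.204) / 0.61 = 21.350 / 0.61 = 35.00

35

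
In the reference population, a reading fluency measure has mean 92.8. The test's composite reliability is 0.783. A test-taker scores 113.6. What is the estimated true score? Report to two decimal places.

T̂ = 0.783(113.6) + 0.217(92.8) = 88.9488 + 20.1376 = 109.086 → 109.09

109.09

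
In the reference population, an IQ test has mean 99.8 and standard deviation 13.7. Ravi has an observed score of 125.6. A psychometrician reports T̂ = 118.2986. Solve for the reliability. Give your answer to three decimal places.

0.717

T̂ = ρX + (1 − ρ)μ  ⇒  T̂ − μ = ρ(X − μ)
ρ = (T̂ − μ)/(X − μ) = (118.2986 − 99.8) / (125.6 − 99.8) = 18.4986 / 25.8 = 0.71700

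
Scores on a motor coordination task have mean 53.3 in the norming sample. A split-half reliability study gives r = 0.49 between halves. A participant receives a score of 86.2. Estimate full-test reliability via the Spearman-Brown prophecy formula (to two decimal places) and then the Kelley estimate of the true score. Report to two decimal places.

Spearman-Brown: ρ = 2r/(1 + r) = 2(0.49)/(1 + 0.49) = 0.980/1.49 = 0.6577 → 0.66
T̂ = ρX + (1 − ρ)μ
  = 0.66 × 86.2 + 0.34 × 53.3
  = 56.892 + 18.122
  = 75.014
  ≈ 75.01

75.01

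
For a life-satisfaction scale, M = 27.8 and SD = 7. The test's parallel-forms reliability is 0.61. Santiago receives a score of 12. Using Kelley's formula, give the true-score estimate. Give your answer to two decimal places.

18.16

Regress the observed score toward the mean by the unreliability: T̂ = 0.61·12 + 0.39·27.8 = 7.32 + 10.842 = 18.162.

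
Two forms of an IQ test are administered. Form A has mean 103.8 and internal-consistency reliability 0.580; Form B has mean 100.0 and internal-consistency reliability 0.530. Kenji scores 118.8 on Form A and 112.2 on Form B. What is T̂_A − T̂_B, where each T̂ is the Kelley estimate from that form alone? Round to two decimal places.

T̂_A = 0.580(118.8) + 0.420(103.8) = 112.5000
T̂_B = 0.530(112.2) + 0.470(100.0) = 106.4660
T̂_A − T̂_B = 6.0340

6.03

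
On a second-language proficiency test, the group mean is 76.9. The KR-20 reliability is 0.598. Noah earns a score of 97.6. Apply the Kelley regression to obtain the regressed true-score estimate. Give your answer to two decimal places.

89.28

T̂ = ρX + (1 − ρ)μ
  = 0.598 × 97.6 + 0.402 × 76.9
  = 58.3648 + 30.9138
  = 89.279
  ≈ 89.28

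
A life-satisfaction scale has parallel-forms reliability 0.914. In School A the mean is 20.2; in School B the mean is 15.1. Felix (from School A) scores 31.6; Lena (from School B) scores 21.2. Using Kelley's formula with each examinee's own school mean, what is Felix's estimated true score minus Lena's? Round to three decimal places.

9.944

T̂_Felix = 0.914(31.6) + 0.086(20.2) = 30.61960
T̂_Lena = 0.914(21.2) + 0.086(15.1) = 20.67540
Difference = 30.61960 − 20.67540 = 9.94420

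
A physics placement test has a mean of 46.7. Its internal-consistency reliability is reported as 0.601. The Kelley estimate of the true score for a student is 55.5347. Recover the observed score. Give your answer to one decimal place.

61.4

T̂ = ρX + (1 − ρ)μ  ⇒  X = (T̂ − (1 − ρ)μ) / ρ
X = (55.5347 − 0.399 × 46.7) / 0.601 = (55.5347 − 18.6333) / 0.601 = 36.9014 / 0.601 = 61.400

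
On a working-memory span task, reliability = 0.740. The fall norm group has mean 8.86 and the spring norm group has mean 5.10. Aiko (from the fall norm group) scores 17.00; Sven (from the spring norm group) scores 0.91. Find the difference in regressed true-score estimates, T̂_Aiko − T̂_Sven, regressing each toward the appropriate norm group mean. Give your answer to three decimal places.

T̂_Aiko = 0.740(17.00) + 0.260(8.86) = 14.88360
T̂_Sven = 0.740(0.91) + 0.260(5.10) = 1.99940
Difference = 14.88360 − 1.99940 = 12.88420

12.884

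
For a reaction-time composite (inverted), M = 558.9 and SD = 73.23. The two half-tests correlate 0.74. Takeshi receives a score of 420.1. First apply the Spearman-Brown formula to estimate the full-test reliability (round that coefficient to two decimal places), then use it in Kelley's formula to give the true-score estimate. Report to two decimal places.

Spearman-Brown: ρ = 2r/(1 + r) = 2(0.74)/(1 + 0.74) = 1.480/1.74 = 0.8506 → 0.85
T̂ = 0.85(420.1) + 0.15(558.9) = 357.085 + 83.835 = 440.920 → 440.92

440.92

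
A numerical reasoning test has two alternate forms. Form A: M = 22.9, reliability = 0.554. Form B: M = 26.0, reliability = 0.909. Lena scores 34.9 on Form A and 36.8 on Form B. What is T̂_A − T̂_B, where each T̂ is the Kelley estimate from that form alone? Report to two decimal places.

T̂_A = 0.554(34.9) + 0.446(22.9) = 29.5480
T̂_B = 0.909(36.8) + 0.091(26.0) = 35.8172
T̂_A − T̂_B = -6.2692

-6.27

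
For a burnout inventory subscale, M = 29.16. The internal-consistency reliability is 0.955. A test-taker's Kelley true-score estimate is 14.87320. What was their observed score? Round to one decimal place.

14.2

T̂ = ρX + (1 − ρ)μ  ⇒  X = (T̂ − (1 − ρ)μ) / ρ
X = (14.87320 − 0.045 × 29.16) / 0.955 = (14.87320 − 1.31220) / 0.955 = 13.56100 / 0.955 = 14.200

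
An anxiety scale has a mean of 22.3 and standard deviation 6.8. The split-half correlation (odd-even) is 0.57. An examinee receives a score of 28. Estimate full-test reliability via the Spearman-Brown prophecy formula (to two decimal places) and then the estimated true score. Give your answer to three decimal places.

26.461

Spearman-Brown: ρ = 2r/(1 + r) = 2(0.57)/(1 + 0.57) = 1.140/1.57 = 0.7261 → 0.73
Regress the observed score toward the mean by the unreliability: T̂ = 0.73·28 + 0.27·22.3 = 20.44 + 6.021 = 26.4610.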